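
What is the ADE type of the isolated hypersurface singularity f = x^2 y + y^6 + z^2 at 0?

D_7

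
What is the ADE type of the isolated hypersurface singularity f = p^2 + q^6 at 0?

A_5

The Hessian of f at 0 is [[2, 0], [0, 0]] with rank 1, so corank 1. A Groebner basis of the Jacobian ideal J(f) in C{p,q} is {q^5, p}; counting standard monomials gives mu = 5. Corank 1: A-series; mu = 5 gives A_5.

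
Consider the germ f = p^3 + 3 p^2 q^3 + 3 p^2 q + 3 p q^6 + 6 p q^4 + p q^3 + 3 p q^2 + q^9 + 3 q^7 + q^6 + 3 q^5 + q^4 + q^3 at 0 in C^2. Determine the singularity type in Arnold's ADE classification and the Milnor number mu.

Type E7, Milnor number mu = 7.

The Hessian of f at 0 has rank 0. Corank 2; j^3 = (p + q)^3 is a perfect cube, so E-series; the 4-jet and mu = 7 give E_7.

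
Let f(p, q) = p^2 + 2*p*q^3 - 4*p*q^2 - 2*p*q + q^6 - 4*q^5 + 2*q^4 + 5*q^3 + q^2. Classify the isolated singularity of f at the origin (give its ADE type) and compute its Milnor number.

The Hessian of f at 0 has rank 1. Corank 1: A-series; mu = 2 gives A_2.

Type A_{2}, Milnor number mu = 2.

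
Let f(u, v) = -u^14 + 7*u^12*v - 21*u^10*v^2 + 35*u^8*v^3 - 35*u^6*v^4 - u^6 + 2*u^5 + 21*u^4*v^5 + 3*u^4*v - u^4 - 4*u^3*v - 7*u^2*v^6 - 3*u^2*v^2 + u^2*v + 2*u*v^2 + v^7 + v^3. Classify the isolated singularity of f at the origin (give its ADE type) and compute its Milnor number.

Type D_8, Milnor number mu = 8.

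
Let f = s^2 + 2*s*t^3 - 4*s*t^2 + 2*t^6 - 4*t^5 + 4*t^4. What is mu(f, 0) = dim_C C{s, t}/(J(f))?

5

The Hessian of f at 0 has rank 1. Corank 1: A-series; mu = 5 gives A_5.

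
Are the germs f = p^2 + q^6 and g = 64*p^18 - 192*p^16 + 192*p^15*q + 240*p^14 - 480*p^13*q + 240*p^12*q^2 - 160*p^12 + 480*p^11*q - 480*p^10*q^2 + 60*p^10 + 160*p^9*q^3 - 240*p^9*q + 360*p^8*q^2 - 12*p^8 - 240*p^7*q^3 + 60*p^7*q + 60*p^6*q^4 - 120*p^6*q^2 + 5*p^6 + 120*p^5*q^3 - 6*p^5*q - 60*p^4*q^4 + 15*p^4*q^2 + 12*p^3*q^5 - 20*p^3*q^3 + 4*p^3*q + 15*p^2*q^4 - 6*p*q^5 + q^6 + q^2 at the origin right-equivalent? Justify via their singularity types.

Yes.

The Hessian of f at 0 is [[2, 0], [0, 0]] with rank 1, so corank 1. A Groebner basis of the Jacobian ideal J(f) in C{p,q} is {q^5, p}; counting standard monomials gives mu = 5. Corank 1: A-series; mu = 5 gives A_5. The Hessian of g at 0 is [[0, 0], [0, 2]] with rank 1, so corank 1. A Groebner basis of the Jacobian ideal J(g) in C{p,q} is {p^3 + q/2, p^2*q, q^2}; counting standard monomials gives mu = 5. Corank 1: A-series; mu = 5 gives A_5. Both have type A_5, hence right-equivalent.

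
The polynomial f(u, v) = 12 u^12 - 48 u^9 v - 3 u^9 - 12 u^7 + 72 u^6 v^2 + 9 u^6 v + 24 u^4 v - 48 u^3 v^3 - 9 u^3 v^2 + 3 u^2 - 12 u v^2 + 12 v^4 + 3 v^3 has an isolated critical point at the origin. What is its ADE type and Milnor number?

The Hessian of f at 0 has rank 1. Corank 1: A-series; mu = 2 gives A_2.

Type A_2, Milnor number mu = 2.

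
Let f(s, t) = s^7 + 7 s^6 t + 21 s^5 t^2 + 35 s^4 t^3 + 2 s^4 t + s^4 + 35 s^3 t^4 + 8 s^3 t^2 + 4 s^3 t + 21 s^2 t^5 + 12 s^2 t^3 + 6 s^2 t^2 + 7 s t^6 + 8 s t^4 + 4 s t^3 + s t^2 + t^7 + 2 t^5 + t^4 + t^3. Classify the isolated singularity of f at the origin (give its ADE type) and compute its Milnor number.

Type D_5, Milnor number mu = 5.

The Hessian of f at 0 has rank 0. Corank 2; j^3 = t^2*(s + t) has shape L^2 M (L != M), so D-series; mu = 5 gives D_5.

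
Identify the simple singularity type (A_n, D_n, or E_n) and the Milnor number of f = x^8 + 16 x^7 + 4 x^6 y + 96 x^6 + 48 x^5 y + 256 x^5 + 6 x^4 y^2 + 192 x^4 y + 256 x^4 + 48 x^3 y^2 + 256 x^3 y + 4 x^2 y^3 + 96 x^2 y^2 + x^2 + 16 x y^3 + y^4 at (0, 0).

Type A_3, Milnor number mu = 3.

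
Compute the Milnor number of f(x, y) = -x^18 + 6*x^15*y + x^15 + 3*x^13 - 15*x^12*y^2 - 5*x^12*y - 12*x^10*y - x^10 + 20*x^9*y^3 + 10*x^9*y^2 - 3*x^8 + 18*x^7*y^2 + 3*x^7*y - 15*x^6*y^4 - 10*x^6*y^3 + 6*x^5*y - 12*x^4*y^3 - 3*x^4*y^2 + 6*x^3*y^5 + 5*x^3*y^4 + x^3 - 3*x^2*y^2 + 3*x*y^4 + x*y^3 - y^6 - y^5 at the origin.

7

The Hessian of f at 0 is [[0, 0], [0, 0]] with rank 0, so corank 2. A Groebner basis of the Jacobian ideal J(f) in C{x,y} is {-x^2 + y^4 - y^3/3, x^3, x^2*y + x^2/3 + y^3/9, -x^2 + x*y^2 - y^3/3}; counting standard monomials gives mu = 7. Corank 2; j^3 = x^3 is a perfect cube, so E-series; the 4-jet and mu = 7 give E_7.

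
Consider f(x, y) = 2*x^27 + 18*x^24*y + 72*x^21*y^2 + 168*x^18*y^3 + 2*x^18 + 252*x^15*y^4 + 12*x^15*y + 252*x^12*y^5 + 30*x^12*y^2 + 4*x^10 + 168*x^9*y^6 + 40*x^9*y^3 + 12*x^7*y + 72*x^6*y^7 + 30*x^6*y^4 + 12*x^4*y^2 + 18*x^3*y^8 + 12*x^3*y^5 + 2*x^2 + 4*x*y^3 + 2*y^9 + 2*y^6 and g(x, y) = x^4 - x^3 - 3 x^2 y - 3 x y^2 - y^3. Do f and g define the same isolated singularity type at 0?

No.

The Hessian of f at 0 has rank 1. Corank 1: A-series; mu = 8 gives A_8. The Hessian of g at 0 has rank 0. Corank 2; j^3 = -(x + y)^3 is a perfect cube, so E-series; the 4-jet and mu = 6 give E_6. f is A_8 but g is E_6, hence not right-equivalent.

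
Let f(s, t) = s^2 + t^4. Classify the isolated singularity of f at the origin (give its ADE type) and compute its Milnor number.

Type A_3, Milnor number mu = 3.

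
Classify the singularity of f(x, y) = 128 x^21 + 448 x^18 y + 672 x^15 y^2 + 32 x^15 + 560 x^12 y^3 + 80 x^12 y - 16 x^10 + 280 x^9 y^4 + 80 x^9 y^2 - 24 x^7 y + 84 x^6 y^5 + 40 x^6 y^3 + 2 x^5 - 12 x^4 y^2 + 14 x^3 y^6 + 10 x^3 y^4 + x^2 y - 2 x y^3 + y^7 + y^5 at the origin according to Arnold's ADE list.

D8

The Hessian of f at 0 has rank 0. Corank 2; j^3 = x^2*y has shape L^2 M (L != M), so D-series; mu = 8 gives D_8.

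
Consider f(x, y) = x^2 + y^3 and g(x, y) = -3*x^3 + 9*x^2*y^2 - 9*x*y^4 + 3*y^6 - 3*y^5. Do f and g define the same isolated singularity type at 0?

No.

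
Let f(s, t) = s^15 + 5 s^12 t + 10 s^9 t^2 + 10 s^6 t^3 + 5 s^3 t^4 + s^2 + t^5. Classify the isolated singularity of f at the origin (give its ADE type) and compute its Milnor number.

Type A_{4}, Milnor number mu = 4.

The Hessian of f at 0 has rank 1. Corank 1: A-series; mu = 4 gives A_4.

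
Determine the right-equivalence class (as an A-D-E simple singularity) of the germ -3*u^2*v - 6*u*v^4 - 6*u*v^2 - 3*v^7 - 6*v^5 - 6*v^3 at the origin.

D_{4}

The Hessian of f at 0 has rank 0. Corank 2; j^3 = -3*v*(u^2 + 2*u*v + 2*v^2) splits into three distinct lines over C (the quadratic factor has nonzero discriminant), so D_4.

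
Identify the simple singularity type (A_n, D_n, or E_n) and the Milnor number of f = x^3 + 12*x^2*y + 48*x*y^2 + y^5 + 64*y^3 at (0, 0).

The Hessian of f at 0 has rank 0. Corank 2; j^3 = (x + 4*y)^3 is a perfect cube, so E-series; the 5-jet and mu = 8 give E_8.

Type E_8, Milnor number mu = 8.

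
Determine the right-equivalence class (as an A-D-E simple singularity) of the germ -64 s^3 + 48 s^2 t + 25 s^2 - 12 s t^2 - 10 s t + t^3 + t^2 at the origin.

A_{2}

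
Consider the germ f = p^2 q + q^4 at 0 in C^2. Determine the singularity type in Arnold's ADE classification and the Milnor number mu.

Type D_5, Milnor number mu = 5.

The Hessian of f at 0 has rank 0. Corank 2; j^3 = p^2*q has shape L^2 M (L != M), so D-series; mu = 5 gives D_5.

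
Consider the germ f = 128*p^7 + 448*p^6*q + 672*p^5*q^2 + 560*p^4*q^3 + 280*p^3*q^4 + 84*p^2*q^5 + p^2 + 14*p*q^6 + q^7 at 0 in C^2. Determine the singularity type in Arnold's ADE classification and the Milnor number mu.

Type A_6, Milnor number mu = 6.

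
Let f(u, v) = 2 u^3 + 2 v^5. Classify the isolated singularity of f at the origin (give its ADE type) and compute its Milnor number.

Type E8, Milnor number mu = 8.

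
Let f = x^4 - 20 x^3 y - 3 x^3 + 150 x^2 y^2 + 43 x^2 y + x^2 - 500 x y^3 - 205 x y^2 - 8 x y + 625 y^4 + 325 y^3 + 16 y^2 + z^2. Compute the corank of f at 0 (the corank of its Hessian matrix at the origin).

1

Hessian at 0 has rank 2.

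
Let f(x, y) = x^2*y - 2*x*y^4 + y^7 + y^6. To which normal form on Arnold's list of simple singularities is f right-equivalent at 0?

D7

The Hessian of f at 0 has rank 0. Corank 2; j^3 = x^2*y has shape L^2 M (L != M), so D-series; mu = 7 gives D_7.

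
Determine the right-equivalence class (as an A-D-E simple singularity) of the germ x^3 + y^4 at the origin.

E6

The Hessian of f at 0 is [[0, 0], [0, 0]] with rank 0, so corank 2. A Groebner basis of the Jacobian ideal J(f) in C{x,y} is {y^3, x^2}; counting standard monomials gives mu = 6. Corank 2; j^3 = x^3 is a perfect cube, so E-series; the 4-jet and mu = 6 give E_6.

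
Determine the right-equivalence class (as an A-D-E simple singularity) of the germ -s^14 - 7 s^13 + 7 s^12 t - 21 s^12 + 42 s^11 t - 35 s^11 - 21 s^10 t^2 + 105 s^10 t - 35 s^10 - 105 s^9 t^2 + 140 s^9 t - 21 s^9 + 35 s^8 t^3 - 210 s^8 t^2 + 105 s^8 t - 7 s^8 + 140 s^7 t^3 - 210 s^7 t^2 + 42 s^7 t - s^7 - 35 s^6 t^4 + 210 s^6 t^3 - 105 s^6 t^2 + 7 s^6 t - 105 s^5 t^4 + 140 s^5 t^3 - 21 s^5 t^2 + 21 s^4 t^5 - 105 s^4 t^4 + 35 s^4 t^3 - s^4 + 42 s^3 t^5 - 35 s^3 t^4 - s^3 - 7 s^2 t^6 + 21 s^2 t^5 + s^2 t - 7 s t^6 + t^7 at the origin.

The Hessian of f at 0 has rank 0. Corank 2; j^3 = -s^2*(s - t) has shape L^2 M (L != M), so D-series; mu = 8 gives D_8.

D_{8}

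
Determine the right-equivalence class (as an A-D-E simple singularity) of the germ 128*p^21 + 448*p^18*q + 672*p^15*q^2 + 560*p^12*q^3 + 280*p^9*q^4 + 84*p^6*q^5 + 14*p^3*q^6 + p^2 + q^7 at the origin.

The Hessian of f at 0 has rank 1. Corank 1: A-series; mu = 6 gives A_6.

A_{6}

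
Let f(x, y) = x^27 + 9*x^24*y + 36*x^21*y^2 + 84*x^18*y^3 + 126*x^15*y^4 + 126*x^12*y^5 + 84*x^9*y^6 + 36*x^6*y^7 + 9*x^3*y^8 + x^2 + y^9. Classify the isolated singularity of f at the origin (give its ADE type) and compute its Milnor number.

Type A_8, Milnor number mu = 8.

The Hessian of f at 0 has rank 1. Corank 1: A-series; mu = 8 gives A_8.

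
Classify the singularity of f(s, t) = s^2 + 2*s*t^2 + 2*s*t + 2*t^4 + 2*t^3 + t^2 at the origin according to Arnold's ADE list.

The Hessian of f at 0 is [[2, 2], [2, 2]] with rank 1, so corank 1. A Groebner basis of the Jacobian ideal J(f) in C{s,t} is {s^2 + s + t, s*t - s - t, s + t^2 + t}; counting standard monomials gives mu = 3. Corank 1: A-series; mu = 3 gives A_3.

A3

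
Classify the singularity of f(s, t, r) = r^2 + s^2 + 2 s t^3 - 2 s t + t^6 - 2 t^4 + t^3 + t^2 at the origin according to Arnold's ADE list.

A_2

The Hessian of f at 0 is [[2, -2, 0], [-2, 2, 0], [0, 0, 2]] with rank 2, so corank 1. A Groebner basis of the Jacobian ideal J(f) in C{s,t,r} is {t^2, s - t, r}; counting standard monomials gives mu = 2. Corank 1: A-series; mu = 2 gives A_2.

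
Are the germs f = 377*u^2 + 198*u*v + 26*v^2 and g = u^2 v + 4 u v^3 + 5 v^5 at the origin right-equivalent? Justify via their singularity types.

No.

The Hessian of f at 0 has rank 2. Corank 0: nondegenerate Morse point, so A_1. The Hessian of g at 0 has rank 0. Corank 2; j^3 = u^2*v has shape L^2 M (L != M), so D-series; mu = 6 gives D_6. f is A_1 but g is D_6, hence not right-equivalent.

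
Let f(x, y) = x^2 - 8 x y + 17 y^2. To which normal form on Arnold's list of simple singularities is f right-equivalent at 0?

A1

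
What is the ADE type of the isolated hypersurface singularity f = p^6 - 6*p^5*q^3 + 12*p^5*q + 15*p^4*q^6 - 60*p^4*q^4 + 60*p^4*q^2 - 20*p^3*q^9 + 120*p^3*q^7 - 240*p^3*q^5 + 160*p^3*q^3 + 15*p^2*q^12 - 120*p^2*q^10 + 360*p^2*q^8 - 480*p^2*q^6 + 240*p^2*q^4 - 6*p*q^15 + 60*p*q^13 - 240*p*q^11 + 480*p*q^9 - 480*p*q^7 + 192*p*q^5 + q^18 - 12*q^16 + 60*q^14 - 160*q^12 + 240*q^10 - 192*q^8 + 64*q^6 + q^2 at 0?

The Hessian of f at 0 has rank 1. Corank 1: A-series; mu = 5 gives A_5.

A5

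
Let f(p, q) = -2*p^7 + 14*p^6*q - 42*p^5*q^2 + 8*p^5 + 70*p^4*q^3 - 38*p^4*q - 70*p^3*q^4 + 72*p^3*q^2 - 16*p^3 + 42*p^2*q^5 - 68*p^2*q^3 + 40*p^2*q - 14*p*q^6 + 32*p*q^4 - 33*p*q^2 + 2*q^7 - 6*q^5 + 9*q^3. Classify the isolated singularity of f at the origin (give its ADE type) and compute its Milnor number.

Type D_{8}, Milnor number mu = 8.

The Hessian of f at 0 has rank 0. Corank 2; j^3 = -(p - q)*(4*p - 3*q)^2 has shape L^2 M (L != M), so D-series; mu = 8 gives D_8.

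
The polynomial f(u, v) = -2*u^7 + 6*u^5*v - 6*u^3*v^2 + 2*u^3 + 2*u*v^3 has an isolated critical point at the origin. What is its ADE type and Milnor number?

The Hessian of f at 0 has rank 0. Corank 2; j^3 = 2*u^3 is a perfect cube, so E-series; the 4-jet and mu = 7 give E_7.

Type E_{7}, Milnor number mu = 7.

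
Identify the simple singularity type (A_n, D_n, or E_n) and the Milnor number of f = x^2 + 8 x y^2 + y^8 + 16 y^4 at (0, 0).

The Hessian of f at 0 has rank 1. Corank 1: A-series; mu = 7 gives A_7.

Type A_{7}, Milnor number mu = 7.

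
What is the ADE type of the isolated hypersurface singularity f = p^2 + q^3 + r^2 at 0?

A_{2}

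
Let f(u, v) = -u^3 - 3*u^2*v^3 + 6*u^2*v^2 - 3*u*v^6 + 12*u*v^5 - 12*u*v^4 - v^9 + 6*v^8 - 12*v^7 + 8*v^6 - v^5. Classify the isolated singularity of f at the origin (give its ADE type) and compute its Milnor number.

Type E_8, Milnor number mu = 8.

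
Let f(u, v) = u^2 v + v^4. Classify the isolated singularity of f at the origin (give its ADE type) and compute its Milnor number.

Type D_5, Milnor number mu = 5.

The Hessian of f at 0 has rank 0. Corank 2; j^3 = u^2*v has shape L^2 M (L != M), so D-series; mu = 5 gives D_5.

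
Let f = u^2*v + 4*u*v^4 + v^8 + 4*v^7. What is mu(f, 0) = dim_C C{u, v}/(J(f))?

The Hessian of f at 0 has rank 0. Corank 2; j^3 = u^2*v has shape L^2 M (L != M), so D-series; mu = 9 gives D_9.

9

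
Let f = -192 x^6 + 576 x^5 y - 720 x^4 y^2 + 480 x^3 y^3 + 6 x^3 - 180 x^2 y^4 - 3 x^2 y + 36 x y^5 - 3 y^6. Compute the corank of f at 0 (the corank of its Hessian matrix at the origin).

2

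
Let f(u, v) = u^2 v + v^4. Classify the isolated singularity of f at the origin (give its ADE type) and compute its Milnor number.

The Hessian of f at 0 is [[0, 0], [0, 0]] with rank 0, so corank 2. A Groebner basis of the Jacobian ideal J(f) in C{u,v} is {u^3, u^2/4 + v^3, u*v}; counting standard monomials gives mu = 5. Corank 2; j^3 = u^2*v has shape L^2 M (L != M), so D-series; mu = 5 gives D_5.

Type D_5, Milnor number mu = 5.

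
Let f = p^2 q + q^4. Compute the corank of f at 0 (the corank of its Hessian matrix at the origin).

2

The Hessian at 0 is [[0, 0], [0, 0]] of rank 0; hence corank 2.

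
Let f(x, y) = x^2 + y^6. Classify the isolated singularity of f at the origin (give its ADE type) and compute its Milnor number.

Type A5, Milnor number mu = 5.

The Hessian of f at 0 has rank 1. Corank 1: A-series; mu = 5 gives A_5.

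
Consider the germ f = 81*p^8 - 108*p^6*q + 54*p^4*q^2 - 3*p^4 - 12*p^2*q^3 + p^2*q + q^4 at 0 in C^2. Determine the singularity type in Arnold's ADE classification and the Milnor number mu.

Type D5, Milnor number mu = 5.

The Hessian of f at 0 has rank 0. Corank 2; j^3 = p^2*q has shape L^2 M (L != M), so D-series; mu = 5 gives D_5.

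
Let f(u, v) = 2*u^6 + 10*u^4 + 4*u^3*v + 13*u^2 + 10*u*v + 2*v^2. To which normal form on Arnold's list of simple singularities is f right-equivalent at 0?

A_{1}

The Hessian of f at 0 has rank 2. Corank 0: nondegenerate Morse point, so A_1.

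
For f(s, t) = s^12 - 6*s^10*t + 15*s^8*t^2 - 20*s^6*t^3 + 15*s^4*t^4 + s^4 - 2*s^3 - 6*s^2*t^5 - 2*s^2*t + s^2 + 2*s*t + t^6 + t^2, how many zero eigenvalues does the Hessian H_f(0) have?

1

The Hessian at 0 is [[2, 2], [2, 2]] of rank 1; hence corank 1.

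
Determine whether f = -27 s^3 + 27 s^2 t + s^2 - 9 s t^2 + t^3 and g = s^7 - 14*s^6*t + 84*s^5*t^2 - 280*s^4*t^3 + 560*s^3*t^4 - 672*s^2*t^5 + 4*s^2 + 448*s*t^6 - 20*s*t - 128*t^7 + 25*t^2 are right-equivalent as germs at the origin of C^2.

No.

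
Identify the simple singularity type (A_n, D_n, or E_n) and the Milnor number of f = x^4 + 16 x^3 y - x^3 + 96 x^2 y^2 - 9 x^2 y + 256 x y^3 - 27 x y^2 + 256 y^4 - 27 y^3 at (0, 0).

Type E_6, Milnor number mu = 6.

The Hessian of f at 0 has rank 0. Corank 2; j^3 = -(x + 3*y)^3 is a perfect cube, so E-series; the 4-jet and mu = 6 give E_6.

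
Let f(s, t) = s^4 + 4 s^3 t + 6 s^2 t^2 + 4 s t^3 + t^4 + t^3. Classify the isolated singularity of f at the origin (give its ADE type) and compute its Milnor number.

Type E_6, Milnor number mu = 6.

The Hessian of f at 0 has rank 0. Corank 2; j^3 = t^3 is a perfect cube, so E-series; the 4-jet and mu = 6 give E_6.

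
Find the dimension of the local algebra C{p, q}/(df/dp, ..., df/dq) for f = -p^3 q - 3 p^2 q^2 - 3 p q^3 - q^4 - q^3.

7

The Hessian of f at 0 is [[0, 0], [0, 0]] with rank 0, so corank 2. A Groebner basis of the Jacobian ideal J(f) in C{p,q} is {p^3 - 3*p*q^2 + 3*q^2, p^2*q + 2*p*q^2, q^3}; counting standard monomials gives mu = 7. Corank 2; j^3 = -q^3 is a perfect cube, so E-series; the 4-jet and mu = 7 give E_7.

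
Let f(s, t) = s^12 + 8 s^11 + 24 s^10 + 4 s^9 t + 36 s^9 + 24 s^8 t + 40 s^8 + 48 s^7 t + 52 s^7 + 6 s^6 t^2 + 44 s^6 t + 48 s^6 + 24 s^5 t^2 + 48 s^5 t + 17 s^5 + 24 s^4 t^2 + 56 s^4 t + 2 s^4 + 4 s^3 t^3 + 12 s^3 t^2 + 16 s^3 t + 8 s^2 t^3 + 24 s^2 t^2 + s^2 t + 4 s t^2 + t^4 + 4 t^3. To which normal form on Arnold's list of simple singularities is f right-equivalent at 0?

The Hessian of f at 0 is [[0, 0], [0, 0]] with rank 0, so corank 2. A Groebner basis of the Jacobian ideal J(f) in C{s,t} is {s*t^2 - s*t/8 - t^2/4, s*t/16 + t^3 + t^2/8, s^2 + 15*s*t/4 + 7*t^2/2}; counting standard monomials gives mu = 5. Corank 2; j^3 = t*(s + 2*t)^2 has shape L^2 M (L != M), so D-series; mu = 5 gives D_5.

D_{5}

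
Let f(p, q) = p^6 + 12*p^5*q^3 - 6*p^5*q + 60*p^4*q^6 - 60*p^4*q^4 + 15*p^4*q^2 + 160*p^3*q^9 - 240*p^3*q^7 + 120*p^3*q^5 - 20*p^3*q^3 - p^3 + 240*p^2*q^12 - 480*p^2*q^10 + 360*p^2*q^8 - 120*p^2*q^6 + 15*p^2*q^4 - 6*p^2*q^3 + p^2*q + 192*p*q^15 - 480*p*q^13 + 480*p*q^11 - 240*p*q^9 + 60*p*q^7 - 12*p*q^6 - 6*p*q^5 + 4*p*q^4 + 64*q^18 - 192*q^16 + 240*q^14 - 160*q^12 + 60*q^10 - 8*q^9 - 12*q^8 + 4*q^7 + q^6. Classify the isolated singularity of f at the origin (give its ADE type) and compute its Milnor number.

Type D_7, Milnor number mu = 7.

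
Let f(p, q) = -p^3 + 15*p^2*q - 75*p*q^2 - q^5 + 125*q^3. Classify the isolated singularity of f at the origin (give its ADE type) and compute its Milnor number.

Type E_{8}, Milnor number mu = 8.

The Hessian of f at 0 is [[0, 0], [0, 0]] with rank 0, so corank 2. A Groebner basis of the Jacobian ideal J(f) in C{p,q} is {q^4, p^2 - 10*p*q + 25*q^2}; counting standard monomials gives mu = 8. Corank 2; j^3 = -(p - 5*q)^3 is a perfect cube, so E-series; the 5-jet and mu = 8 give E_8.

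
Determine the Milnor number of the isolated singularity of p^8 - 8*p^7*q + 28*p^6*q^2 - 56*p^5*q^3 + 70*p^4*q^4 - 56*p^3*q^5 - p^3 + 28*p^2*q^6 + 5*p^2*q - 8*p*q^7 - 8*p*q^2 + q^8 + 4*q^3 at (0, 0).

9

The Hessian of f at 0 has rank 0. Corank 2; j^3 = -(p - 2*q)^2*(p - q) has shape L^2 M (L != M), so D-series; mu = 9 gives D_9.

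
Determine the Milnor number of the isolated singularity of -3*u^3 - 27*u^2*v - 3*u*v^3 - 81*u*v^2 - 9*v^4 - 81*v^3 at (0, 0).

The Hessian of f at 0 has rank 0. Corank 2; j^3 = -3*(u + 3*v)^3 is a perfect cube, so E-series; the 4-jet and mu = 7 give E_7.

7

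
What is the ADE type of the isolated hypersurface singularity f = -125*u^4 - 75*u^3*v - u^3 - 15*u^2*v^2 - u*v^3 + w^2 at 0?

E7

The Hessian of f at 0 has rank 1. Corank 2; j^3 = -u^3 is a perfect cube, so E-series; the 4-jet and mu = 7 give E_7.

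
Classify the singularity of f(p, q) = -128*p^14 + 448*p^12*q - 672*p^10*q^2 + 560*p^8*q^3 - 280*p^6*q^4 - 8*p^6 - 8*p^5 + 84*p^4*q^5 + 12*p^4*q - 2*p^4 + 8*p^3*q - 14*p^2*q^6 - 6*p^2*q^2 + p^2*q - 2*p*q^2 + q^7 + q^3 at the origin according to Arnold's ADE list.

D8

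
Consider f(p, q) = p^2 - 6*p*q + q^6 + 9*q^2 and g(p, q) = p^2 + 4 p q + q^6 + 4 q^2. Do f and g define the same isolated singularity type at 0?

Yes.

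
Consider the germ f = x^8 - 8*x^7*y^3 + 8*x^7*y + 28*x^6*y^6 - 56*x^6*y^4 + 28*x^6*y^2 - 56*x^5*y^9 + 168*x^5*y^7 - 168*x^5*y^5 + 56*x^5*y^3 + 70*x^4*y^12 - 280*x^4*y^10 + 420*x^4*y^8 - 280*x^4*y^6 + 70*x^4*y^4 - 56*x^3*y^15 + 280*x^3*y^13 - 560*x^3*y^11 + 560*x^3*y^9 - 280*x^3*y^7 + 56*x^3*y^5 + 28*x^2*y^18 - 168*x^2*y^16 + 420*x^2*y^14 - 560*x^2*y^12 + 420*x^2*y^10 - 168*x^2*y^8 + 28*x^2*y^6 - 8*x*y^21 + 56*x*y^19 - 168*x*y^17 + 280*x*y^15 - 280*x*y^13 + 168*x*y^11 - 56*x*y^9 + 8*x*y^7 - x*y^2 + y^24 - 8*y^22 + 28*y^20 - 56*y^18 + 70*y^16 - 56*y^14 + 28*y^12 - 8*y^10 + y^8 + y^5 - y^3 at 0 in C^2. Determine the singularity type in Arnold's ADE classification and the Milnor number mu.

The Hessian of f at 0 has rank 0. Corank 2; j^3 = -y^2*(x + y) has shape L^2 M (L != M), so D-series; mu = 9 gives D_9.

Type D_{9}, Milnor number mu = 9.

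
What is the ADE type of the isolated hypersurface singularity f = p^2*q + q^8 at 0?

The Hessian of f at 0 has rank 0. Corank 2; j^3 = p^2*q has shape L^2 M (L != M), so D-series; mu = 9 gives D_9.

D_9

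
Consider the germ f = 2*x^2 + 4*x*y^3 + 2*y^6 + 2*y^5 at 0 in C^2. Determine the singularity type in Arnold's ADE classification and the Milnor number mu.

The Hessian of f at 0 is [[4, 0], [0, 0]] with rank 1, so corank 1. A Groebner basis of the Jacobian ideal J(f) in C{x,y} is {x + y^3, x^2, x*y}; counting standard monomials gives mu = 4. Corank 1: A-series; mu = 4 gives A_4.

Type A_4, Milnor number mu = 4.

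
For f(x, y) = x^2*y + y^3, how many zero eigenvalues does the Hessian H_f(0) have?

2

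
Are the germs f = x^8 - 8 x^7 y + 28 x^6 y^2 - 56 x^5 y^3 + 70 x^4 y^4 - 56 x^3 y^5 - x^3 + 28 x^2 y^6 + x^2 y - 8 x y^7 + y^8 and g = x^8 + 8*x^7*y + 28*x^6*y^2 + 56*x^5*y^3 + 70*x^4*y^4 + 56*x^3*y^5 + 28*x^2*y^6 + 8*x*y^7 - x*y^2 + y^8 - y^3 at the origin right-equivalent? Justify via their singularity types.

The Hessian of f at 0 is [[0, 0], [0, 0]] with rank 0, so corank 2. A Groebner basis of the Jacobian ideal J(f) in C{x,y} is {x*y/8 + y^7, x*y^2, x^2 - x*y}; counting standard monomials gives mu = 9. Corank 2; j^3 = -x^2*(x - y) has shape L^2 M (L != M), so D-series; mu = 9 gives D_9. The Hessian of g at 0 is [[0, 0], [0, 0]] with rank 0, so corank 2. A Groebner basis of the Jacobian ideal J(g) in C{x,y} is {x^7 - y^2/8, y^3, x*y + y^2}; counting standard monomials gives mu = 9. Corank 2; j^3 = -y^2*(x + y) has shape L^2 M (L != M), so D-series; mu = 9 gives D_9. Both have type D_9, hence right-equivalent.

Yes.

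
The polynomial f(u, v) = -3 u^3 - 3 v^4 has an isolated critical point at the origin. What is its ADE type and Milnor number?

Type E_6, Milnor number mu = 6.

The Hessian of f at 0 has rank 0. Corank 2; j^3 = -3*u^3 is a perfect cube, so E-series; the 4-jet and mu = 6 give E_6.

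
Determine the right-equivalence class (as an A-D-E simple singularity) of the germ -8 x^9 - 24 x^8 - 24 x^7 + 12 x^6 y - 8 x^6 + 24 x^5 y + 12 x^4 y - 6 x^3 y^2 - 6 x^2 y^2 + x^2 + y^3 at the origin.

A_{2}

The Hessian of f at 0 is [[2, 0], [0, 0]] with rank 1, so corank 1. A Groebner basis of the Jacobian ideal J(f) in C{x,y} is {y^2, x}; counting standard monomials gives mu = 2. Corank 1: A-series; mu = 2 gives A_2.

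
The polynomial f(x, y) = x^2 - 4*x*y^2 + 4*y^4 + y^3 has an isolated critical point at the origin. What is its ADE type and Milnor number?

The Hessian of f at 0 is [[2, 0], [0, 0]] with rank 1, so corank 1. A Groebner basis of the Jacobian ideal J(f) in C{x,y} is {y^2, x}; counting standard monomials gives mu = 2. Corank 1: A-series; mu = 2 gives A_2.

Type A_{2}, Milnor number mu = 2.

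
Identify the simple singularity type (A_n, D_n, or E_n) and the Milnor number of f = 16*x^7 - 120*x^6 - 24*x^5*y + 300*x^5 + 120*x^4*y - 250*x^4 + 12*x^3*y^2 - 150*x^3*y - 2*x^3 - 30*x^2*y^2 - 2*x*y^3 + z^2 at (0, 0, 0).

Type E7, Milnor number mu = 7.

The Hessian of f at 0 is [[0, 0, 0], [0, 0, 0], [0, 0, 2]] with rank 1, so corank 2. A Groebner basis of the Jacobian ideal J(f) in C{x,y,z} is {3*x^2/25 + y^4 + y^3/25, x^3, x^2*y - x^2/25 - y^3/75, 2*x^2/5 + x*y^2 + 2*y^3/15, z}; counting standard monomials gives mu = 7. Corank 2; j^3 = -2*x^3 is a perfect cube, so E-series; the 4-jet and mu = 7 give E_7.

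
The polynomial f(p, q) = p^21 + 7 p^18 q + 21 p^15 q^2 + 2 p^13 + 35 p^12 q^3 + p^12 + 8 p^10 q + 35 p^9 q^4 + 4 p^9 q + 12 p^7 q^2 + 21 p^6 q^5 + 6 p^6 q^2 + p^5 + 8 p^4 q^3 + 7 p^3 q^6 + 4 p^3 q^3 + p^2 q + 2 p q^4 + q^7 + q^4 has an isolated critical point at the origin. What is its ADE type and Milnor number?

The Hessian of f at 0 is [[0, 0], [0, 0]] with rank 0, so corank 2. A Groebner basis of the Jacobian ideal J(f) in C{p,q} is {p^3, p^2/4 + q^3, p*q}; counting standard monomials gives mu = 5. Corank 2; j^3 = p^2*q has shape L^2 M (L != M), so D-series; mu = 5 gives D_5.

Type D_5, Milnor number mu = 5.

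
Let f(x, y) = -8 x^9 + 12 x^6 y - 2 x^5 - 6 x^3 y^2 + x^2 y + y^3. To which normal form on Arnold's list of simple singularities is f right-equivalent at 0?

The Hessian of f at 0 is [[0, 0], [0, 0]] with rank 0, so corank 2. A Groebner basis of the Jacobian ideal J(f) in C{x,y} is {y^3, x^2 + 3*y^2, x*y}; counting standard monomials gives mu = 4. Corank 2; j^3 = y*(x^2 + y^2) splits into three distinct lines over C (the quadratic factor has nonzero discriminant), so D_4.

D_4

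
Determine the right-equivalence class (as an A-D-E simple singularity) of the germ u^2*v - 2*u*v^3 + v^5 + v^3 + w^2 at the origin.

D_{4}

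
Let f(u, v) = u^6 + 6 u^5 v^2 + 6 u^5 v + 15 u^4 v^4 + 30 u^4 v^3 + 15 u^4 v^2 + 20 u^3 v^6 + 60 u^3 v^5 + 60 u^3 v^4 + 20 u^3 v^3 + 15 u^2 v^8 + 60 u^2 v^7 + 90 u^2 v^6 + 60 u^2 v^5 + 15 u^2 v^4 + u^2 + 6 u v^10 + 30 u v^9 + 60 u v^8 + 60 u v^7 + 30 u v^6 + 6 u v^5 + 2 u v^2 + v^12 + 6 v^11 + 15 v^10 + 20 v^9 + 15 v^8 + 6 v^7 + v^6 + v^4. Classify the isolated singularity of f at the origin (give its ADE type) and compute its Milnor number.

The Hessian of f at 0 has rank 1. Corank 1: A-series; mu = 5 gives A_5.

Type A_5, Milnor number mu = 5.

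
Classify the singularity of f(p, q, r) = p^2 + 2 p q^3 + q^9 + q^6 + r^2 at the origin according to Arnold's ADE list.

A_8

The Hessian of f at 0 is [[2, 0, 0], [0, 0, 0], [0, 0, 2]] with rank 2, so corank 1. A Groebner basis of the Jacobian ideal J(f) in C{p,q,r} is {p^2*q^2, p^3, p + q^3, r}; counting standard monomials gives mu = 8. Corank 1: A-series; mu = 8 gives A_8.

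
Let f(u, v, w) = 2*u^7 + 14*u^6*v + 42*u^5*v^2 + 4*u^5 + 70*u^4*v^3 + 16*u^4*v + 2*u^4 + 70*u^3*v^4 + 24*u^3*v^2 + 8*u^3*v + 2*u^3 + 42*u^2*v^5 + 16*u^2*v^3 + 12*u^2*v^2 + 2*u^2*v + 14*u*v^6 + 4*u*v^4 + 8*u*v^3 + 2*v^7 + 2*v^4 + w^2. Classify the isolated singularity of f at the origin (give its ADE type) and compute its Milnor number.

Type D5, Milnor number mu = 5.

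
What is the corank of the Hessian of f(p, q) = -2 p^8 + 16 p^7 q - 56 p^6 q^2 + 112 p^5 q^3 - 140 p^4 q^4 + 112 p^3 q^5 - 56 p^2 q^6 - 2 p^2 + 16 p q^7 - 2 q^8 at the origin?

Hessian at 0 has rank 1.

1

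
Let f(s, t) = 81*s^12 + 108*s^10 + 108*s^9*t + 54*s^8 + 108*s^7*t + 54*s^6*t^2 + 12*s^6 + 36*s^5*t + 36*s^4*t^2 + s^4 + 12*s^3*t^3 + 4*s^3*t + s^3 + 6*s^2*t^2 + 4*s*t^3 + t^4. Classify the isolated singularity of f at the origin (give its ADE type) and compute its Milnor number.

Type E_{6}, Milnor number mu = 6.

The Hessian of f at 0 has rank 0. Corank 2; j^3 = s^3 is a perfect cube, so E-series; the 4-jet and mu = 6 give E_6.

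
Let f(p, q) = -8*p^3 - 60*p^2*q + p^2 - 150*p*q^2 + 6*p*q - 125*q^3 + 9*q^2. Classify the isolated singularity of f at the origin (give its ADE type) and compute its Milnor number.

The Hessian of f at 0 has rank 1. Corank 1: A-series; mu = 2 gives A_2.

Type A2, Milnor number mu = 2.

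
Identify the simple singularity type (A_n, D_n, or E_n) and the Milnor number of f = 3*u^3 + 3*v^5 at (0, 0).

The Hessian of f at 0 has rank 0. Corank 2; j^3 = 3*u^3 is a perfect cube, so E-series; the 5-jet and mu = 8 give E_8.

Type E_{8}, Milnor number mu = 8.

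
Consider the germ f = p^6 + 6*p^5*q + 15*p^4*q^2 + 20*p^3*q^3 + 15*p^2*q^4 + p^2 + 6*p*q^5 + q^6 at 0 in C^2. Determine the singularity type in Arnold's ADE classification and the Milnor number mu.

The Hessian of f at 0 has rank 1. Corank 1: A-series; mu = 5 gives A_5.

Type A5, Milnor number mu = 5.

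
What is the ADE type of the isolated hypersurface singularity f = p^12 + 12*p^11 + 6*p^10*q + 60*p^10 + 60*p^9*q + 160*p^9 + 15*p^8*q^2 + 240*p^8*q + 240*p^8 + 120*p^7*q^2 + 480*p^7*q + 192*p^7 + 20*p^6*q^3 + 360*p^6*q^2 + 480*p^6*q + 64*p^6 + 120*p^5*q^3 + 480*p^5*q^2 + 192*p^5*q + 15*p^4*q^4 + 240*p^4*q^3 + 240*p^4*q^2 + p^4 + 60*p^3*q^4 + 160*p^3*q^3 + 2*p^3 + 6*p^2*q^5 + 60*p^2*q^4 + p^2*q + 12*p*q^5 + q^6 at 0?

D_7

The Hessian of f at 0 is [[0, 0], [0, 0]] with rank 0, so corank 2. A Groebner basis of the Jacobian ideal J(f) in C{p,q} is {-p*q/12 + q^5, p*q^2, p^2 + p*q/2}; counting standard monomials gives mu = 7. Corank 2; j^3 = p^2*(2*p + q) has shape L^2 M (L != M), so D-series; mu = 7 gives D_7.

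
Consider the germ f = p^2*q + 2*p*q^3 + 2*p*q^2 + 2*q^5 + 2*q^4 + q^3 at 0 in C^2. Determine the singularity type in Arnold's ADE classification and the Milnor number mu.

Type D_{6}, Milnor number mu = 6.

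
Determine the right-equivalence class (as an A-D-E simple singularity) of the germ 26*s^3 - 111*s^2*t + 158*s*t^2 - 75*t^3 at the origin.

D4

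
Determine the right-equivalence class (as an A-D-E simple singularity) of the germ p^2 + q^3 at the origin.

The Hessian of f at 0 is [[2, 0], [0, 0]] with rank 1, so corank 1. A Groebner basis of the Jacobian ideal J(f) in C{p,q} is {q^2, p}; counting standard monomials gives mu = 2. Corank 1: A-series; mu = 2 gives A_2.

A2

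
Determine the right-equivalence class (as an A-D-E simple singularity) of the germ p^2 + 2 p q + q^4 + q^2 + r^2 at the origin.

The Hessian of f at 0 is [[2, 2, 0], [2, 2, 0], [0, 0, 2]] with rank 2, so corank 1. A Groebner basis of the Jacobian ideal J(f) in C{p,q,r} is {q^3, p + q, r}; counting standard monomials gives mu = 3. Corank 1: A-series; mu = 3 gives A_3.

A_{3}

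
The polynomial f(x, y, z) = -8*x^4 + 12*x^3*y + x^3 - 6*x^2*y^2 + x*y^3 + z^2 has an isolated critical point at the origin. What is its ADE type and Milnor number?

Type E_7, Milnor number mu = 7.

The Hessian of f at 0 has rank 1. Corank 2; j^3 = x^3 is a perfect cube, so E-series; the 4-jet and mu = 7 give E_7.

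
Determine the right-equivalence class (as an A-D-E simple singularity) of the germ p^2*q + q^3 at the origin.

D4

The Hessian of f at 0 has rank 0. Corank 2; j^3 = q*(p^2 + q^2) splits into three distinct lines over C (the quadratic factor has nonzero discriminant), so D_4.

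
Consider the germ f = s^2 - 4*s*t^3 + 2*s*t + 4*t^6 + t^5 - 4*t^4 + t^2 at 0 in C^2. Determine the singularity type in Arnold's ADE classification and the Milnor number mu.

The Hessian of f at 0 has rank 1. Corank 1: A-series; mu = 4 gives A_4.

Type A_{4}, Milnor number mu = 4.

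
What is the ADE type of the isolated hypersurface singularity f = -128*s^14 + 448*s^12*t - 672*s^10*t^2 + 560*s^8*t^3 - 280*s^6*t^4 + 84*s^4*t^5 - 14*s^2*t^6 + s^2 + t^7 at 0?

The Hessian of f at 0 has rank 1. Corank 1: A-series; mu = 6 gives A_6.

A_6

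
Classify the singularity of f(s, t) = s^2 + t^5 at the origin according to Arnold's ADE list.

The Hessian of f at 0 has rank 1. Corank 1: A-series; mu = 4 gives A_4.

A_4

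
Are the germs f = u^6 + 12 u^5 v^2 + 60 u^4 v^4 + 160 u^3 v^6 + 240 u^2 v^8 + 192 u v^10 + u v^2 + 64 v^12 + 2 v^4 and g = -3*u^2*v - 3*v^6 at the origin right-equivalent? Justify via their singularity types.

Yes.

The Hessian of f at 0 has rank 0. Corank 2; j^3 = u*v^2 has shape L^2 M (L != M), so D-series; mu = 7 gives D_7. The Hessian of g at 0 has rank 0. Corank 2; j^3 = -3*u^2*v has shape L^2 M (L != M), so D-series; mu = 7 gives D_7. Both have type D_7, hence right-equivalent.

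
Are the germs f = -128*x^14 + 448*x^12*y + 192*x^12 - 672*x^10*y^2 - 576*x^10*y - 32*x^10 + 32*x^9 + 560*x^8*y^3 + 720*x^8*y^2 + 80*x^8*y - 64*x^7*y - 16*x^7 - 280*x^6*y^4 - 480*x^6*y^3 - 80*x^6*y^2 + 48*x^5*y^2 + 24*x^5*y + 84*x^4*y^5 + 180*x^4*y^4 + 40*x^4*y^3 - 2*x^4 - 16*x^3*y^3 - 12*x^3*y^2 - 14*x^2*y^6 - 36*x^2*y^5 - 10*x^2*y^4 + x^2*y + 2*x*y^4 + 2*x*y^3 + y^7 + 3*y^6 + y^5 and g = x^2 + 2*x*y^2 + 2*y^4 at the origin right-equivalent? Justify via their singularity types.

No.

The Hessian of f at 0 has rank 0. Corank 2; j^3 = x^2*y has shape L^2 M (L != M), so D-series; mu = 7 gives D_7. The Hessian of g at 0 has rank 1. Corank 1: A-series; mu = 3 gives A_3. f is D_7 but g is A_3, hence not right-equivalent.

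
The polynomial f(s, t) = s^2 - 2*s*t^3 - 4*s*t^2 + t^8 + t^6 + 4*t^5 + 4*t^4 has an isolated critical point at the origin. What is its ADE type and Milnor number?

Type A_{7}, Milnor number mu = 7.

The Hessian of f at 0 is [[2, 0], [0, 0]] with rank 1, so corank 1. A Groebner basis of the Jacobian ideal J(f) in C{s,t} is {s^3 - 8*s^2 + 32*s*t^2 - 32*s*t + 64*s - 128*t^2, s^2*t - 4*s^2 + 12*s*t^2 - 8*s*t + 16*s - 32*t^2, -s + t^3 + 2*t^2}; counting standard monomials gives mu = 7. Corank 1: A-series; mu = 7 gives A_7.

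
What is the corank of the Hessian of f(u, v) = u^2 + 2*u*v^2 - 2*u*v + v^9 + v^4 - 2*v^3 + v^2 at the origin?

The Hessian at 0 is [[2, -2], [-2, 2]] of rank 1; hence corank 1.

1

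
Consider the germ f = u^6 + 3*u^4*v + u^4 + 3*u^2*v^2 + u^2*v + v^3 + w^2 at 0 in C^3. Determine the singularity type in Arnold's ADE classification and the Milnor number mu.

The Hessian of f at 0 has rank 1. Corank 2; j^3 = v*(u^2 + v^2) splits into three distinct lines over C (the quadratic factor has nonzero discriminant), so D_4.

Type D4, Milnor number mu = 4.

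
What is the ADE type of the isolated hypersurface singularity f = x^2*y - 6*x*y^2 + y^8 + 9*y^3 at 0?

The Hessian of f at 0 has rank 0. Corank 2; j^3 = y*(x - 3*y)^2 has shape L^2 M (L != M), so D-series; mu = 9 gives D_9.

D_9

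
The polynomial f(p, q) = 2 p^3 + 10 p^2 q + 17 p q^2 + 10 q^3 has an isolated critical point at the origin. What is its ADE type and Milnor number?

The Hessian of f at 0 has rank 0. Corank 2; j^3 = (p + 2*q)*(2*p^2 + 6*p*q + 5*q^2) splits into three distinct lines over C (the quadratic factor has nonzero discriminant), so D_4.

Type D4, Milnor number mu = 4.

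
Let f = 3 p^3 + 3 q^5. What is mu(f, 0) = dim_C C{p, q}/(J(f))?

8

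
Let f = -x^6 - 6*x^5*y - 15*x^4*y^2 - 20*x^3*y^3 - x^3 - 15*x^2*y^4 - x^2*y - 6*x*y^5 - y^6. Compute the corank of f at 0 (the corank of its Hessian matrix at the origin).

2

Hessian at 0 has rank 0.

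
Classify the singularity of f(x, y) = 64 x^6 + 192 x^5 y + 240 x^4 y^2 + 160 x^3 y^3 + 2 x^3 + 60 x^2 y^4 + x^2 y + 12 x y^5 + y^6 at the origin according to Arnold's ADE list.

D_{7}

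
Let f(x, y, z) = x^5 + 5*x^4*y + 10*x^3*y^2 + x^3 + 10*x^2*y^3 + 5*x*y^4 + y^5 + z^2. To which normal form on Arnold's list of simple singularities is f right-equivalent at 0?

E_{8}

The Hessian of f at 0 is [[0, 0, 0], [0, 0, 0], [0, 0, 2]] with rank 1, so corank 2. A Groebner basis of the Jacobian ideal J(f) in C{x,y,z} is {y^5, x*y^3 + y^4/4, x^2, z}; counting standard monomials gives mu = 8. Corank 2; j^3 = x^3 is a perfect cube, so E-series; the 5-jet and mu = 8 give E_8.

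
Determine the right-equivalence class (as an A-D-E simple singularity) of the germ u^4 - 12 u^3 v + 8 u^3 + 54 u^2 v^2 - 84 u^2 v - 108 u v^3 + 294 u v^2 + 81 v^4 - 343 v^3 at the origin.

E_{6}

The Hessian of f at 0 has rank 0. Corank 2; j^3 = (2*u - 7*v)^3 is a perfect cube, so E-series; the 4-jet and mu = 6 give E_6.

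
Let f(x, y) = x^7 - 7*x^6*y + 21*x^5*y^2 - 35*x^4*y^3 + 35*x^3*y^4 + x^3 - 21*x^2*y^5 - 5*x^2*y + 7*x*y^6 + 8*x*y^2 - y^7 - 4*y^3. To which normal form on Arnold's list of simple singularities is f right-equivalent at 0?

The Hessian of f at 0 has rank 0. Corank 2; j^3 = (x - 2*y)^2*(x - y) has shape L^2 M (L != M), so D-series; mu = 8 gives D_8.

D_{8}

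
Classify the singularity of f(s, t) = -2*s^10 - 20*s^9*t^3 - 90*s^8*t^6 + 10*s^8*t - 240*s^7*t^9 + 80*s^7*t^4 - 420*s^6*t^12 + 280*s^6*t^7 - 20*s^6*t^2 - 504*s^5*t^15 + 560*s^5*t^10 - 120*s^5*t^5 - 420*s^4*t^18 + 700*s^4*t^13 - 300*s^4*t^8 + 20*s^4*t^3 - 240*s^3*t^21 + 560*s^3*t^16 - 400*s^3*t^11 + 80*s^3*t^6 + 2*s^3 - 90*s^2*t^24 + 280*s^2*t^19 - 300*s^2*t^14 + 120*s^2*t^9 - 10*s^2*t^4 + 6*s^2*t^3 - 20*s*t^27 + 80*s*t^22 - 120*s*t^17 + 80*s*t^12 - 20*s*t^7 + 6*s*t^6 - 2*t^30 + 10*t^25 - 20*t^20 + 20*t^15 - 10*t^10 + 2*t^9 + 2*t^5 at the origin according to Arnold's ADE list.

The Hessian of f at 0 is [[0, 0], [0, 0]] with rank 0, so corank 2. A Groebner basis of the Jacobian ideal J(f) in C{s,t} is {s^2/2 + s*t^3, t^4, s^3, s^2*t}; counting standard monomials gives mu = 8. Corank 2; j^3 = 2*s^3 is a perfect cube, so E-series; the 5-jet and mu = 8 give E_8.

E_8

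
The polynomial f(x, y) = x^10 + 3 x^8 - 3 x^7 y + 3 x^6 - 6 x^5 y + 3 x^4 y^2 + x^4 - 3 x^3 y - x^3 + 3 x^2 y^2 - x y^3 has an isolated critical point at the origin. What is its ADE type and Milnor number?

Type E_7, Milnor number mu = 7.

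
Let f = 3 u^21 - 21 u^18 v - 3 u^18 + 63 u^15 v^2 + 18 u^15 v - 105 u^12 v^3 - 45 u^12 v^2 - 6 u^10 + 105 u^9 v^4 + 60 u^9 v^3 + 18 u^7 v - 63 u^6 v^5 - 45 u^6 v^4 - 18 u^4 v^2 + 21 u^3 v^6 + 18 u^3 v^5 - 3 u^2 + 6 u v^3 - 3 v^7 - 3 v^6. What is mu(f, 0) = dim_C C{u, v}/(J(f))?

The Hessian of f at 0 has rank 1. Corank 1: A-series; mu = 6 gives A_6.

6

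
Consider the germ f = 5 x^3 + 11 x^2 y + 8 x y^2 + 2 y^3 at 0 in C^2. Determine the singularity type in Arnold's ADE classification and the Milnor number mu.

Type D4, Milnor number mu = 4.

The Hessian of f at 0 is [[0, 0], [0, 0]] with rank 0, so corank 2. A Groebner basis of the Jacobian ideal J(f) in C{x,y} is {y^3, x^2 + 2*y^2, x*y - y^2}; counting standard monomials gives mu = 4. Corank 2; j^3 = (x + y)*(5*x^2 + 6*x*y + 2*y^2) splits into three distinct lines over C (the quadratic factor has nonzero discriminant), so D_4.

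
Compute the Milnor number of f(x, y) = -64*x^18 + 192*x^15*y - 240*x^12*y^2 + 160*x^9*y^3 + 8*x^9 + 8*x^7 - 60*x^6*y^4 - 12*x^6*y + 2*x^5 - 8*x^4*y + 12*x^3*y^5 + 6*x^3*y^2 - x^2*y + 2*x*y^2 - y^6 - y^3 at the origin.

7

The Hessian of f at 0 is [[0, 0], [0, 0]] with rank 0, so corank 2. A Groebner basis of the Jacobian ideal J(f) in C{x,y} is {x*y/2 + y^4 - y^2/2, x^3 - x^2 + 2*x*y - y^3 - y^2, x^2*y - 2*x^2/3 + 4*x*y/3 - y^3 - 2*y^2/3, -x^2/3 + x*y^2 + 2*x*y/3 - y^3 - y^2/3}; counting standard monomials gives mu = 7. Corank 2; j^3 = -y*(x - y)^2 has shape L^2 M (L != M), so D-series; mu = 7 gives D_7.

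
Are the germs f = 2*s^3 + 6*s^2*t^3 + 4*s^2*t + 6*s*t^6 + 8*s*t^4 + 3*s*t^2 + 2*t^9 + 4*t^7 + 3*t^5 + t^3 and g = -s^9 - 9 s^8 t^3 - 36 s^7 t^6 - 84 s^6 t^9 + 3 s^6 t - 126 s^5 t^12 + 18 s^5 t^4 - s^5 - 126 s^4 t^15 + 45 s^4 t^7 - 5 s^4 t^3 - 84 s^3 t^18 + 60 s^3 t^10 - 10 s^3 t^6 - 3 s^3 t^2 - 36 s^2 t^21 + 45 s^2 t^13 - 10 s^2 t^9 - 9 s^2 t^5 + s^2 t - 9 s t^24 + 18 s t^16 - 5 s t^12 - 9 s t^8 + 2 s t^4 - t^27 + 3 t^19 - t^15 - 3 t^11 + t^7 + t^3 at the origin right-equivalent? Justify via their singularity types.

Yes.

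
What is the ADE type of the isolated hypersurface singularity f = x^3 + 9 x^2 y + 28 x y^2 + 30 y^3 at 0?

The Hessian of f at 0 has rank 0. Corank 2; j^3 = (x + 3*y)*(x^2 + 6*x*y + 10*y^2) splits into three distinct lines over C (the quadratic factor has nonzero discriminant), so D_4.

D4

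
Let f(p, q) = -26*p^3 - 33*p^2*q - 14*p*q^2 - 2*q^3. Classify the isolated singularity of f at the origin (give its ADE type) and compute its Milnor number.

Type D_{4}, Milnor number mu = 4.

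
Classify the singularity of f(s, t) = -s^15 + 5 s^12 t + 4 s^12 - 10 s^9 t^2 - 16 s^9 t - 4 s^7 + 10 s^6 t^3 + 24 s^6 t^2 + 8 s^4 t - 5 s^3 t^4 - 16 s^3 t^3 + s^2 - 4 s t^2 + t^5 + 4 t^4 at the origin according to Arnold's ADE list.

A_4

The Hessian of f at 0 has rank 1. Corank 1: A-series; mu = 4 gives A_4.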